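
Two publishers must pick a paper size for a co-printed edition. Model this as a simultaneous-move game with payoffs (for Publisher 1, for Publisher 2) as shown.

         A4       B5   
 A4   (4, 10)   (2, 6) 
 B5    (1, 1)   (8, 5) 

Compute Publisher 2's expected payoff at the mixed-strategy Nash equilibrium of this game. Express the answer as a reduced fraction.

11/2

Publisher 1 mixes with probability p on A4, chosen so Publisher 2 is indifferent: 10p + 1(1−p) = 6p + 5(1−p) gives p = 1/2.
Publisher 2's expected payoff is 10·1/2 + 1·1/2 = 11/2.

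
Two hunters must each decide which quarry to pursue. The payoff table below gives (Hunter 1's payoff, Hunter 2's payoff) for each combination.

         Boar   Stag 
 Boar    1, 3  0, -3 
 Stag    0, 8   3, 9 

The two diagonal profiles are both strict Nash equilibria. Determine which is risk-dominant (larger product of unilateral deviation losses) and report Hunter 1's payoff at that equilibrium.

At both Boar: Hunter 1 loses 1 − 0 = 1 by deviating; Hunter 2 loses 3 − (-3) = 6. Product = 1·6 = 6.
At both Stag: Hunter 1 loses 3 − 0 = 3 by deviating; Hunter 2 loses 9 − 8 = 1. Product = 3·1 = 3.
6 > 3, so both Boar is risk-dominant. Hunter 1's payoff there is 1.

1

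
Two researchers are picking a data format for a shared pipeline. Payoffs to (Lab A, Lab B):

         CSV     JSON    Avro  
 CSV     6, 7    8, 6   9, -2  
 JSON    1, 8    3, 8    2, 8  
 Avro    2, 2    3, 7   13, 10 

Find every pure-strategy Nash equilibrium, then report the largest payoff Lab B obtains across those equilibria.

10

Both CSV is a pure NE (Lab A: 6 ≥ 2; Lab B: 7 ≥ 6). Lab B gets 7.
Both Avro is a pure NE (Lab A: 13 ≥ 9; Lab B: 10 ≥ 7). Lab B gets 10.
Every other cell has a profitable deviation for at least one player. Highest of {7, 10} is 10.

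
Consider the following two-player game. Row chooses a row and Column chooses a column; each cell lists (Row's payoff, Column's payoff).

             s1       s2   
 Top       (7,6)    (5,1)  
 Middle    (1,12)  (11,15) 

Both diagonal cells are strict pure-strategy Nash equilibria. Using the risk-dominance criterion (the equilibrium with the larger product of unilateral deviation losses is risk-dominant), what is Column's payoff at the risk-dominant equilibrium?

At (Top, s1): Row loses 7 − 1 = 6 by deviating; Column loses 6 − 1 = 5. Product = 6·5 = 30.
At (Middle, s2): Row loses 11 − 5 = 6 by deviating; Column loses 15 − 12 = 3. Product = 6·3 = 18.
30 > 18, so (Top, s1) is risk-dominant. Column's payoff there is 6.

6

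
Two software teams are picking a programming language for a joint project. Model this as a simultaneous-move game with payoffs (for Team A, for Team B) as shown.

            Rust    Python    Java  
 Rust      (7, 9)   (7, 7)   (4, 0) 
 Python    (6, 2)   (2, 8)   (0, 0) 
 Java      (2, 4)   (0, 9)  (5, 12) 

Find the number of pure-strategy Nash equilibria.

2

Both Rust: Team A gets 7 (best alternative 6); Team B gets 9 (best alternative 7). Neither deviates — NE.
Both Java: Team A gets 5 (best alternative 4); Team B gets 12 (best alternative 9). Neither deviates — NE.
Both Python is not a NE: Team A would switch to Rust (7 > 2).
No other cell survives both best-response checks, so there are 2 pure NE.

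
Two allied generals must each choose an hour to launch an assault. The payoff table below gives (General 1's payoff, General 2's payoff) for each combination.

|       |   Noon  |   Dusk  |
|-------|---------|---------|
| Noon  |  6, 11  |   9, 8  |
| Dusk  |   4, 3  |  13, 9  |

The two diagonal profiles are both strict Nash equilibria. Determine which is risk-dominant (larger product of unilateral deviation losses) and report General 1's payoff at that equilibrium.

At both Noon: General 1 loses 6 − 4 = 2 by deviating; General 2 loses 11 − 8 = 3. Product = 2·3 = 6.
At both Dusk: General 1 loses 13 − 9 = 4 by deviating; General 2 loses 9 − 3 = 6. Product = 4·6 = 24.
24 > 6, so both Dusk is risk-dominant. General 1's payoff there is 13.

13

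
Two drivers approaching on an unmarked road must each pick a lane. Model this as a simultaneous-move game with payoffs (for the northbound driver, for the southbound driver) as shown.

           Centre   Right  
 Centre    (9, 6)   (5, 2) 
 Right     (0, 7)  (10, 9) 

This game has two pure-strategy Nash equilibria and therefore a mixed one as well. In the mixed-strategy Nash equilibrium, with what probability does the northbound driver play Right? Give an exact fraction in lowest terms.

2/3

The northbound driver's mix p on Centre must make the southbound driver indifferent between Centre and Right.
The southbound driver's payoff from Centre: 6p + 7(1−p). From Right: 2p + 9(1−p).
Set equal: 4p = 2(1−p) → p = 2/6 = 1/3.
Probability on Right is 1 − 1/3 = 2/3.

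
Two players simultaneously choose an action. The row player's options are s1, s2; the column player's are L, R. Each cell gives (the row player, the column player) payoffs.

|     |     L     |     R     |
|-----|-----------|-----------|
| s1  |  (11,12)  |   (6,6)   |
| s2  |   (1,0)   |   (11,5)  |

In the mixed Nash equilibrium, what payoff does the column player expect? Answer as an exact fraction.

The row player mixes with probability p on s1, chosen so the column player is indifferent: 12p + 0(1−p) = 6p + 5(1−p) gives p = 5/11.
The column player's expected payoff is 12·5/11 + 0·6/11 = 60/11.

60/11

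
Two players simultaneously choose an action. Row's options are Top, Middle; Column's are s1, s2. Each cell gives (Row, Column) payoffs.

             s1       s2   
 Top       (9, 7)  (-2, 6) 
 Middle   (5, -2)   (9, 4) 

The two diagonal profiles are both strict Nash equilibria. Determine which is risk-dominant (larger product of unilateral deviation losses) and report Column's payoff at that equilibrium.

4

At (Top, s1): Row loses 9 − 5 = 4 by deviating; Column loses 7 − 6 = 1. Product = 4·1 = 4.
At (Middle, s2): Row loses 9 − (-2) = 11 by deviating; Column loses 4 − (-2) = 6. Product = 11·6 = 66.
66 > 4, so (Middle, s2) is risk-dominant. Column's payoff there is 4.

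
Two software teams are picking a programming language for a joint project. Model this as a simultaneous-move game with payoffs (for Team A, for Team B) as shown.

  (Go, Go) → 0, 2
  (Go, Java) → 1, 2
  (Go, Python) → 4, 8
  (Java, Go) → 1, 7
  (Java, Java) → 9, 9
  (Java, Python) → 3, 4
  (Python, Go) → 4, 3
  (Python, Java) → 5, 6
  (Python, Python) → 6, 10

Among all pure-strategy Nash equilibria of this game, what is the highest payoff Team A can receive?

Both Java is a pure NE (Team A: 9 ≥ 5; Team B: 9 ≥ 7). Team A gets 9.
Both Python is a pure NE (Team A: 6 ≥ 4; Team B: 10 ≥ 6). Team A gets 6.
Every other cell has a profitable deviation for at least one player. Highest of {9, 6} is 9.

9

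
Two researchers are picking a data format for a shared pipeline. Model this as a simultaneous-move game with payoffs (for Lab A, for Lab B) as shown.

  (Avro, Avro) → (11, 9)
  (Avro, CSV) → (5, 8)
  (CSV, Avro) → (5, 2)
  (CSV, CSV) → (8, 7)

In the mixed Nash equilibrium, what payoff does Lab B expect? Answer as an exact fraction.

47/6

Lab A mixes with probability p on Avro, chosen so Lab B is indifferent: 9p + 2(1−p) = 8p + 7(1−p) gives p = 5/6.
Lab B's expected payoff is 9·5/6 + 2·1/6 = 47/6.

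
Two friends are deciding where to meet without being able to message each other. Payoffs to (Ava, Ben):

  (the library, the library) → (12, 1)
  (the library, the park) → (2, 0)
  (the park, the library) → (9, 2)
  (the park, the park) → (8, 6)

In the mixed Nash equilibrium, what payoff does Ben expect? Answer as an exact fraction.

Ava mixes with probability p on the library, chosen so Ben is indifferent: 1p + 2(1−p) = 0p + 6(1−p) gives p = 4/5.
Ben's expected payoff is 1·4/5 + 2·1/5 = 6/5.

6/5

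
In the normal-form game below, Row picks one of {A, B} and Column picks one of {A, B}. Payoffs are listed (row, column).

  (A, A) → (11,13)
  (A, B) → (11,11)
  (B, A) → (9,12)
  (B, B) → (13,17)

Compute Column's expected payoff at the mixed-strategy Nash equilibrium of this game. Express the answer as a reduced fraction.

89/7

Row mixes with probability p on A, chosen so Column is indifferent: 13p + 12(1−p) = 11p + 17(1−p) gives p = 5/7.
Column's expected payoff is 13·5/7 + 12·2/7 = 89/7.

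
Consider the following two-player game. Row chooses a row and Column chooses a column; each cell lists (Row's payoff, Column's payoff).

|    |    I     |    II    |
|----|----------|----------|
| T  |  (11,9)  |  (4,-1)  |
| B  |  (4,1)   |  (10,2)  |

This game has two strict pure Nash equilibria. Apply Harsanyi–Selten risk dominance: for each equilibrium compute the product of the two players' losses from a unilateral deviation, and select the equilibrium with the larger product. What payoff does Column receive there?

9

At (T, I): Row loses 11 − 4 = 7 by deviating; Column loses 9 − (-1) = 10. Product = 7·10 = 70.
At (B, II): Row loses 10 − 4 = 6 by deviating; Column loses 2 − 1 = 1. Product = 6·1 = 6.
70 > 6, so (T, I) is risk-dominant. Column's payoff there is 9.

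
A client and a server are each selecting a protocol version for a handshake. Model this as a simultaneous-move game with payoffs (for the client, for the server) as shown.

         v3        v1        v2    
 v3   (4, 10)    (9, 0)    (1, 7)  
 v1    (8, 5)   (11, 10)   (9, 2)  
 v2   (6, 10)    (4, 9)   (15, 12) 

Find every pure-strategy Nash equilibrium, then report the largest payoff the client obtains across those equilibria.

Both v1 is a pure NE (the client: 11 ≥ 9; the server: 10 ≥ 5). The client gets 11.
Both v2 is a pure NE (the client: 15 ≥ 9; the server: 12 ≥ 10). The client gets 15.
Every other cell has a profitable deviation for at least one player. Highest of {11, 15} is 15.

15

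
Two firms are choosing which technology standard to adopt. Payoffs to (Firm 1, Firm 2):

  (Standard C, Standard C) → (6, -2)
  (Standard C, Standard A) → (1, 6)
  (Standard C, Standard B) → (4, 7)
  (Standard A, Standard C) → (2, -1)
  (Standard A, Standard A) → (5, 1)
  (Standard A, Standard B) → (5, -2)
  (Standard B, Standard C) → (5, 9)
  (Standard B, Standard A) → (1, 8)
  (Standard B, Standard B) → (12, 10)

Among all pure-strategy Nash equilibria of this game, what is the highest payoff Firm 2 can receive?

Both Standard A is a pure NE (Firm 1: 5 ≥ 1; Firm 2: 1 ≥ -1). Firm 2 gets 1.
Both Standard B is a pure NE (Firm 1: 12 ≥ 5; Firm 2: 10 ≥ 9). Firm 2 gets 10.
Every other cell has a profitable deviation for at least one player. Highest of {1, 10} is 10.

10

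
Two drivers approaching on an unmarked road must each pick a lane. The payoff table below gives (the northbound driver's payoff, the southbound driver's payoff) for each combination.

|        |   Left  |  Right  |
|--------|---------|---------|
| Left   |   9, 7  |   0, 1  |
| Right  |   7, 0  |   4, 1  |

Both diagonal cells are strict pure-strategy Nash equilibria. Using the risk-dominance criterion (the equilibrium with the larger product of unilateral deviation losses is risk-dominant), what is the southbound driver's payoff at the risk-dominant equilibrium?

At both Left: the northbound driver loses 9 − 7 = 2 by deviating; the southbound driver loses 7 − 1 = 6. Product = 2·6 = 12.
At both Right: the northbound driver loses 4 − 0 = 4 by deviating; the southbound driver loses 1 − 0 = 1. Product = 4·1 = 4.
12 > 4, so both Left is risk-dominant. The southbound driver's payoff there is 7.

7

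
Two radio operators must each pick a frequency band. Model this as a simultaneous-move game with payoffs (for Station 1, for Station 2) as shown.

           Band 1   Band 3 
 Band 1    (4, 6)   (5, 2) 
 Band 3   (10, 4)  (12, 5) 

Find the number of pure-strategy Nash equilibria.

1

Both Band 3: Station 1 gets 12 (best alternative 5); Station 2 gets 5 (best alternative 4). Neither deviates — NE.
Both Band 1 is not a NE: Station 1 would switch to Band 3 (10 > 4).
No other cell survives both best-response checks, so there is 1 pure NE.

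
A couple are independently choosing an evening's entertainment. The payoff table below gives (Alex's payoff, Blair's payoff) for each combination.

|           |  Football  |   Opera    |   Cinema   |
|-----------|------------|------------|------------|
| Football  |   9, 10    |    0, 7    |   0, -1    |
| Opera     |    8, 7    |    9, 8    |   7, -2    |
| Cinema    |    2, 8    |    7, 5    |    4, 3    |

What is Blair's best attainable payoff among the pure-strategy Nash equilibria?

Both Football is a pure NE (Alex: 9 ≥ 8; Blair: 10 ≥ 7). Blair gets 10.
Both Opera is a pure NE (Alex: 9 ≥ 7; Blair: 8 ≥ 7). Blair gets 8.
Every other cell has a profitable deviation for at least one player. Highest of {10, 8} is 10.

10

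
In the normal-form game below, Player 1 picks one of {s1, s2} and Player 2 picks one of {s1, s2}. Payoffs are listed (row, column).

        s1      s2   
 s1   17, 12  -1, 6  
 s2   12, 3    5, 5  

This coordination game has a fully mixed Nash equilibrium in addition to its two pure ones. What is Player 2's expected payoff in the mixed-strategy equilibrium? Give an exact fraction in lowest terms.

Player 1 mixes with probability p on s1, chosen so Player 2 is indifferent: 12p + 3(1−p) = 6p + 5(1−p) gives p = 1/4.
Player 2's expected payoff is 12·1/4 + 3·3/4 = 21/4.

21/4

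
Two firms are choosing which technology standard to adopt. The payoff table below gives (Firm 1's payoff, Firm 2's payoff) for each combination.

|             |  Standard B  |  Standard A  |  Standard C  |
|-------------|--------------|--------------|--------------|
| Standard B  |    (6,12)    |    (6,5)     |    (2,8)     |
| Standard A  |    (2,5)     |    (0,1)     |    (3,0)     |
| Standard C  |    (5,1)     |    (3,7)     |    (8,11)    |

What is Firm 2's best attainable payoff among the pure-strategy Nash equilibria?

Both Standard B is a pure NE (Firm 1: 6 ≥ 5; Firm 2: 12 ≥ 8). Firm 2 gets 12.
Both Standard C is a pure NE (Firm 1: 8 ≥ 3; Firm 2: 11 ≥ 7). Firm 2 gets 11.
Every other cell has a profitable deviation for at least one player. Highest of {12, 11} is 12.

12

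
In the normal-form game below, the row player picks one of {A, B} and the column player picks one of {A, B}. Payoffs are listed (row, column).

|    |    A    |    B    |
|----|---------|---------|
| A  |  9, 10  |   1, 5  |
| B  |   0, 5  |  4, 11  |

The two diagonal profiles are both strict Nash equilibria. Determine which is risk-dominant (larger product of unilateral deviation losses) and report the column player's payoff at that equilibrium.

At both A: the row player loses 9 − 0 = 9 by deviating; the column player loses 10 − 5 = 5. Product = 9·5 = 45.
At both B: the row player loses 4 − 1 = 3 by deviating; the column player loses 11 − 5 = 6. Product = 3·6 = 18.
45 > 18, so both A is risk-dominant. The column player's payoff there is 10.

10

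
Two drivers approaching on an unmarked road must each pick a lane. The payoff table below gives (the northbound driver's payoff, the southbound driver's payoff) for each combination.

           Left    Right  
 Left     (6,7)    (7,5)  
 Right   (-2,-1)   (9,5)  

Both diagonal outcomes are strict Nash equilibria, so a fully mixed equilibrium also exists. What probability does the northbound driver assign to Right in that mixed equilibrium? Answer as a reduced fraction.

The northbound driver's mix p on Left must make the southbound driver indifferent between Left and Right.
The southbound driver's payoff from Left: 7p + (-1)(1−p). From Right: 5p + 5(1−p).
Set equal: 2p = 6(1−p) → p = 6/8 = 3/4.
Probability on Right is 1 − 3/4 = 1/4.

1/4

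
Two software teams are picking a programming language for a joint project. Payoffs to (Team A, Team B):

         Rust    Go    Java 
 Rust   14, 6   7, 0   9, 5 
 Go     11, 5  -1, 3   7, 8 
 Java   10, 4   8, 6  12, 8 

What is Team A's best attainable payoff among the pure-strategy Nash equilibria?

Both Rust is a pure NE (Team A: 14 ≥ 11; Team B: 6 ≥ 5). Team A gets 14.
Both Java is a pure NE (Team A: 12 ≥ 9; Team B: 8 ≥ 6). Team A gets 12.
Every other cell has a profitable deviation for at least one player. Highest of {14, 12} is 14.

14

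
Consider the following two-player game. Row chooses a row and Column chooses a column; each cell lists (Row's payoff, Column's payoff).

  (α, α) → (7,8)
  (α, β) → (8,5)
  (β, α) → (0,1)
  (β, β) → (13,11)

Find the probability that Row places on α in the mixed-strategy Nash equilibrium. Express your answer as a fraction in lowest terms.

Row's mix p on α must make Column indifferent between α and β.
Column's payoff from α: 8p + 1(1−p). From β: 5p + 11(1−p).
Set equal: 3p = 10(1−p) → p = 10/13.

10/13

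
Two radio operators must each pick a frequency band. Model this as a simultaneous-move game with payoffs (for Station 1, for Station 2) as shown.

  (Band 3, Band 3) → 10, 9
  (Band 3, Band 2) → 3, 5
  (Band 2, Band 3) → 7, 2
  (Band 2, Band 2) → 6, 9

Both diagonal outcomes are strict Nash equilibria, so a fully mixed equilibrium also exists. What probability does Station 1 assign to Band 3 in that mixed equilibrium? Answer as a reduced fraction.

Station 1's mix p on Band 3 must make Station 2 indifferent between Band 3 and Band 2.
Station 2's payoff from Band 3: 9p + 2(1−p). From Band 2: 5p + 9(1−p).
Set equal: 4p = 7(1−p) → p = 7/11.

7/11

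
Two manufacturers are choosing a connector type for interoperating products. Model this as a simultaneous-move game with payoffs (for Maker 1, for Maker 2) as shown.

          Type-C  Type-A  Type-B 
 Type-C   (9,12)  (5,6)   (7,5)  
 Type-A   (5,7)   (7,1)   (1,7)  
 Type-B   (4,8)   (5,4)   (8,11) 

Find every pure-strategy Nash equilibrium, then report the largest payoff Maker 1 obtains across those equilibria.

Both Type-C is a pure NE (Maker 1: 9 ≥ 5; Maker 2: 12 ≥ 6). Maker 1 gets 9.
Both Type-B is a pure NE (Maker 1: 8 ≥ 7; Maker 2: 11 ≥ 8). Maker 1 gets 8.
Every other cell has a profitable deviation for at least one player. Highest of {9, 8} is 9.

9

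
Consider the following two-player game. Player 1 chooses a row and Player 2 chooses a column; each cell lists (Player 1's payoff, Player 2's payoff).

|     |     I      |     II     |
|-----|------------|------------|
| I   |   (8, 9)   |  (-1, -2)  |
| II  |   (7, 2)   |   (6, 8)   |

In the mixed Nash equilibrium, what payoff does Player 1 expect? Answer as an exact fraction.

Player 2 mixes with probability q on I, chosen so Player 1 is indifferent: 8q + (-1)(1−q) = 7q + 6(1−q) gives q = 7/8.
Player 1's expected payoff (from either row, since indifferent) is 8·7/8 + (-1)·1/8 = 55/8.

55/8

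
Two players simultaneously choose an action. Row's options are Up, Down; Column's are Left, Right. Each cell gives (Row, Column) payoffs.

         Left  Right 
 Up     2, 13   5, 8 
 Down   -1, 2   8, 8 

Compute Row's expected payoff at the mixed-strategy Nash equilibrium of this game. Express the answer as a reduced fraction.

Column mixes with probability q on Left, chosen so Row is indifferent: 2q + 5(1−q) = (-1)q + 8(1−q) gives q = 1/2.
Row's expected payoff (from either row, since indifferent) is 2·1/2 + 5·1/2 = 7/2.

7/2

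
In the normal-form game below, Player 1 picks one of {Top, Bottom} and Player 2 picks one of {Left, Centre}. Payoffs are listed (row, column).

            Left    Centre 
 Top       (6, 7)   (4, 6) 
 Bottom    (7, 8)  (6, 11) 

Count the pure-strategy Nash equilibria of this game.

(Bottom, Centre): Player 1 gets 6 (best alternative 4); Player 2 gets 11 (best alternative 8). Neither deviates — NE.
(Top, Left) is not a NE: Player 1 would switch to Bottom (7 > 6).
No other cell survives both best-response checks, so there is 1 pure NE.

1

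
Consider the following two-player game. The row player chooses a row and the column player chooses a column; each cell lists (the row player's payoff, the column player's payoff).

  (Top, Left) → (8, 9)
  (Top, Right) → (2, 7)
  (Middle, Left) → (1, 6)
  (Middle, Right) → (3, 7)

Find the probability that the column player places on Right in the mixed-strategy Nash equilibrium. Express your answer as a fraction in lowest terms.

7/8

The column player's mix q on Left must make the row player indifferent between Top and Middle.
The row player's payoff from Top: 8q + 2(1−q). From Middle: 1q + 3(1−q).
Set equal: 7q = 1(1−q) → q = 1/8.
Probability on Right is 1 − 1/8 = 7/8.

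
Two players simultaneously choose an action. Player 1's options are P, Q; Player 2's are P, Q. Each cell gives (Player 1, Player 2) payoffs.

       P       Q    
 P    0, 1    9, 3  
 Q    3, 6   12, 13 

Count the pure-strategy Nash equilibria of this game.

1

Both Q: Player 1 gets 12 (best alternative 9); Player 2 gets 13 (best alternative 6). Neither deviates — NE.
Both P is not a NE: Player 1 would switch to Q (3 > 0).
No other cell survives both best-response checks, so there is 1 pure NE.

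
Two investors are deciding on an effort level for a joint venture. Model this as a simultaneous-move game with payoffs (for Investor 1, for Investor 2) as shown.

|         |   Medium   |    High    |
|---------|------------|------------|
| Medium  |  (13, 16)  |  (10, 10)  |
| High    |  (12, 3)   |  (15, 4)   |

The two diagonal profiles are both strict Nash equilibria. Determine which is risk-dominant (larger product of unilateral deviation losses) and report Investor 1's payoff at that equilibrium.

At both Medium: Investor 1 loses 13 − 12 = 1 by deviating; Investor 2 loses 16 − 10 = 6. Product = 1·6 = 6.
At both High: Investor 1 loses 15 − 10 = 5 by deviating; Investor 2 loses 4 − 3 = 1. Product = 5·1 = 5.
6 > 5, so both Medium is risk-dominant. Investor 1's payoff there is 13.

13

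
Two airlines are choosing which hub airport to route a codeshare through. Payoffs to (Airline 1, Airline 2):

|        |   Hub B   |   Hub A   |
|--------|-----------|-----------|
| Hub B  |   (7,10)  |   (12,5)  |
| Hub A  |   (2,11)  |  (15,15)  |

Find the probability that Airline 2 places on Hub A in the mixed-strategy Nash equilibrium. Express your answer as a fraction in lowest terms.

5/8

Airline 2's mix q on Hub B must make Airline 1 indifferent between Hub B and Hub A.
Airline 1's payoff from Hub B: 7q + 12(1−q). From Hub A: 2q + 15(1−q).
Set equal: 5q = 3(1−q) → q = 3/8.
Probability on Hub A is 1 − 3/8 = 5/8.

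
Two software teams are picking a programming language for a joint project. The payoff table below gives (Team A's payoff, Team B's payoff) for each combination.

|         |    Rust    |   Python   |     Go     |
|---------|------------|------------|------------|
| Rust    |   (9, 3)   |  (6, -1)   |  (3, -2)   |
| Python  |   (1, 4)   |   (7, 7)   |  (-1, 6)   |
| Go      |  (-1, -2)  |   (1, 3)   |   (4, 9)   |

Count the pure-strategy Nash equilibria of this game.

Both Rust: Team A gets 9 (best alternative 1); Team B gets 3 (best alternative -1). Neither deviates — NE.
Both Python: Team A gets 7 (best alternative 6); Team B gets 7 (best alternative 6). Neither deviates — NE.
Both Go: Team A gets 4 (best alternative 3); Team B gets 9 (best alternative 3). Neither deviates — NE.
(Go, Python) is not a NE: Team A would switch to Python (7 > 1).
No other cell survives both best-response checks, so there are 3 pure NE.

3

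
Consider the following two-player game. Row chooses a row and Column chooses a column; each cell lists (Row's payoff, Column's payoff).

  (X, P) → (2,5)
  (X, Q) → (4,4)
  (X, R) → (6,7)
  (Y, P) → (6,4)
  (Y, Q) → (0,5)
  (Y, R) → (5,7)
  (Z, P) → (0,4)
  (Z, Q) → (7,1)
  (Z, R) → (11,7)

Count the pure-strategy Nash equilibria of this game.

1

(Z, R): Row gets 11 (best alternative 6); Column gets 7 (best alternative 4). Neither deviates — NE.
(Y, Q) is not a NE: Row would switch to Z (7 > 0).
No other cell survives both best-response checks, so there is 1 pure NE.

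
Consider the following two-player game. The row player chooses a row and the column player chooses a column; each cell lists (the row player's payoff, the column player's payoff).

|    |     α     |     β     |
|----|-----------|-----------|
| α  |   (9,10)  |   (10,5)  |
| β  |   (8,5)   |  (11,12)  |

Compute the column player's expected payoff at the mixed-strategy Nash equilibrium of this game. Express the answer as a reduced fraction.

95/12

The row player mixes with probability p on α, chosen so the column player is indifferent: 10p + 5(1−p) = 5p + 12(1−p) gives p = 7/12.
The column player's expected payoff is 10·7/12 + 5·5/12 = 95/12.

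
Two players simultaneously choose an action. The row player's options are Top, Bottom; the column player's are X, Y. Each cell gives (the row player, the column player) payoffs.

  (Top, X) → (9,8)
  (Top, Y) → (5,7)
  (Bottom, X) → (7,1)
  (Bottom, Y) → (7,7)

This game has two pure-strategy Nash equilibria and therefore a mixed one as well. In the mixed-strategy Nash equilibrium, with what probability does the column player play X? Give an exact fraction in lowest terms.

1/2

The column player's mix q on X must make the row player indifferent between Top and Bottom.
The row player's payoff from Top: 9q + 5(1−q). From Bottom: 7q + 7(1−q).
Set equal: 2q = 2(1−q) → q = 2/4 = 1/2.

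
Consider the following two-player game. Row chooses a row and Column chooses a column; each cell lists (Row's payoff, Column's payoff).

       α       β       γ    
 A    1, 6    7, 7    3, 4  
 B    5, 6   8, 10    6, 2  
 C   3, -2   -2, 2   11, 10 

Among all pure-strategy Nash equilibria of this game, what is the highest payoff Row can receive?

11

(B, β) is a pure NE (Row: 8 ≥ 7; Column: 10 ≥ 6). Row gets 8.
(C, γ) is a pure NE (Row: 11 ≥ 6; Column: 10 ≥ 2). Row gets 11.
Every other cell has a profitable deviation for at least one player. Highest of {8, 11} is 11.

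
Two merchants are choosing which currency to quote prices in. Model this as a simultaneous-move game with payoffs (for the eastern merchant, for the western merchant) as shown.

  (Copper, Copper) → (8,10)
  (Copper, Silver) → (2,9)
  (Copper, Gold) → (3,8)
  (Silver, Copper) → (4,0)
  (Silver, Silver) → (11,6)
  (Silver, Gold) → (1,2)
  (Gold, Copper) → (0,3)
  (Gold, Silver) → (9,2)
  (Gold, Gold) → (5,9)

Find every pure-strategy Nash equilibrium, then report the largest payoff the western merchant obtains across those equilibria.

Both Copper is a pure NE (the eastern merchant: 8 ≥ 4; the western merchant: 10 ≥ 9). The western merchant gets 10.
Both Silver is a pure NE (the eastern merchant: 11 ≥ 9; the western merchant: 6 ≥ 2). The western merchant gets 6.
Both Gold is a pure NE (the eastern merchant: 5 ≥ 3; the western merchant: 9 ≥ 3). The western merchant gets 9.
Every other cell has a profitable deviation for at least one player. Highest of {10, 6, 9} is 10.

10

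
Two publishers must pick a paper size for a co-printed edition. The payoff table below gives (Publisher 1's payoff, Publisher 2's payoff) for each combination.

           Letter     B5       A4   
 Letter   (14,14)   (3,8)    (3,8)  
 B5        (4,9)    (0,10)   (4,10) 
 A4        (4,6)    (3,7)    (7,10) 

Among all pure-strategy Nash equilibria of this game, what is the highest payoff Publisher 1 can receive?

Both Letter is a pure NE (Publisher 1: 14 ≥ 4; Publisher 2: 14 ≥ 8). Publisher 1 gets 14.
Both A4 is a pure NE (Publisher 1: 7 ≥ 4; Publisher 2: 10 ≥ 7). Publisher 1 gets 7.
Every other cell has a profitable deviation for at least one player. Highest of {14, 7} is 14.

14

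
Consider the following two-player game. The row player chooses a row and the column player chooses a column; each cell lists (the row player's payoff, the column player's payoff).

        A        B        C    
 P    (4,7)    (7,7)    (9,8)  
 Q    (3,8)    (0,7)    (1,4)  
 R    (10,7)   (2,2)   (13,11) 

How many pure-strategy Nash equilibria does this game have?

(R, C): the row player gets 13 (best alternative 9); the column player gets 11 (best alternative 7). Neither deviates — NE.
(Q, B) is not a NE: the row player would switch to P (7 > 0).
No other cell survives both best-response checks, so there is 1 pure NE.

1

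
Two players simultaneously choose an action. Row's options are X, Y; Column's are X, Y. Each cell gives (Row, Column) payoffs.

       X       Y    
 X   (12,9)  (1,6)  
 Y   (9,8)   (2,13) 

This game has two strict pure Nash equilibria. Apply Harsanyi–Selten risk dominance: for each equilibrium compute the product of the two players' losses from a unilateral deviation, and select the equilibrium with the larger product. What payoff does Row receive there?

At both X: Row loses 12 − 9 = 3 by deviating; Column loses 9 − 6 = 3. Product = 3·3 = 9.
At both Y: Row loses 2 − 1 = 1 by deviating; Column loses 13 − 8 = 5. Product = 1·5 = 5.
9 > 5, so both X is risk-dominant. Row's payoff there is 12.

12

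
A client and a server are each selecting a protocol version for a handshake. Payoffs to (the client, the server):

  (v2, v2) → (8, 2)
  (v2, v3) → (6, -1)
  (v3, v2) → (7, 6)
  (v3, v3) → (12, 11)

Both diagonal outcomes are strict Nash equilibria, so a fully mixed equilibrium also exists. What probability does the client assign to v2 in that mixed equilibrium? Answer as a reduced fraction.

The client's mix p on v2 must make the server indifferent between v2 and v3.
The server's payoff from v2: 2p + 6(1−p). From v3: (-1)p + 11(1−p).
Set equal: 3p = 5(1−p) → p = 5/8.

5/8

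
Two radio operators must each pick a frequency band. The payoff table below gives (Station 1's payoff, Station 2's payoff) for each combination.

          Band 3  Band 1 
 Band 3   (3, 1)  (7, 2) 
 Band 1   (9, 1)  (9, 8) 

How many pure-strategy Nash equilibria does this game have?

1

Both Band 1: Station 1 gets 9 (best alternative 7); Station 2 gets 8 (best alternative 1). Neither deviates — NE.
Both Band 3 is not a NE: Station 1 would switch to Band 1 (9 > 3).
No other cell survives both best-response checks, so there is 1 pure NE.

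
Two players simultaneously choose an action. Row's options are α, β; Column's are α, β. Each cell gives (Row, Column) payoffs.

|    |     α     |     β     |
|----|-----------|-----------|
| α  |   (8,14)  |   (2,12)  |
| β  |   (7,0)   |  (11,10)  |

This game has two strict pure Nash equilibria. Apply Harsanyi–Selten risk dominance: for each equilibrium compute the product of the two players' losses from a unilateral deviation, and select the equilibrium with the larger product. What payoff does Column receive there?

At both α: Row loses 8 − 7 = 1 by deviating; Column loses 14 − 12 = 2. Product = 1·2 = 2.
At both β: Row loses 11 − 2 = 9 by deviating; Column loses 10 − 0 = 10. Product = 9·10 = 90.
90 > 2, so both β is risk-dominant. Column's payoff there is 10.

10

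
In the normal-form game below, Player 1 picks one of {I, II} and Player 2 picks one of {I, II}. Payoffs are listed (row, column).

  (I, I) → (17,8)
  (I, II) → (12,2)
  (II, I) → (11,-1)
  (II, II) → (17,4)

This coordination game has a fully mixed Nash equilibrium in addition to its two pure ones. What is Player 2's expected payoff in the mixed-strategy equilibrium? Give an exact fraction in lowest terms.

34/11

Player 1 mixes with probability p on I, chosen so Player 2 is indifferent: 8p + (-1)(1−p) = 2p + 4(1−p) gives p = 5/11.
Player 2's expected payoff is 8·5/11 + (-1)·6/11 = 34/11.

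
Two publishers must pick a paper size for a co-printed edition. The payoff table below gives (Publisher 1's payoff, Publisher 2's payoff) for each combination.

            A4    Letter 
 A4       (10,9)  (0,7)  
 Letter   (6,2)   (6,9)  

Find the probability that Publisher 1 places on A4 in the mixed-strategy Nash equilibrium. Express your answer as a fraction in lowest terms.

Publisher 1's mix p on A4 must make Publisher 2 indifferent between A4 and Letter.
Publisher 2's payoff from A4: 9p + 2(1−p). From Letter: 7p + 9(1−p).
Set equal: 2p = 7(1−p) → p = 7/9.

7/9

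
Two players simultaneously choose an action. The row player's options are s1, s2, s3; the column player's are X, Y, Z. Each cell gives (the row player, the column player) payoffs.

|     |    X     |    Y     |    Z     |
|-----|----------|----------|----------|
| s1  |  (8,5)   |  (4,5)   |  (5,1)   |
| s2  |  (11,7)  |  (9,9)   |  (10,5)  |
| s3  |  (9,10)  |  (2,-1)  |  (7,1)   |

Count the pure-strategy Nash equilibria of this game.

(s2, Y): the row player gets 9 (best alternative 4); the column player gets 9 (best alternative 7). Neither deviates — NE.
(s1, X) is not a NE: the row player would switch to s2 (11 > 8).
No other cell survives both best-response checks, so there is 1 pure NE.

1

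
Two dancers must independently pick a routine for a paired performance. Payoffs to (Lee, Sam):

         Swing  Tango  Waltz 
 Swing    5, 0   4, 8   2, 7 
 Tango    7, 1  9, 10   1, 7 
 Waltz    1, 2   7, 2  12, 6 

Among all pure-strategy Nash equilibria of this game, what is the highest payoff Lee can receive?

Both Tango is a pure NE (Lee: 9 ≥ 7; Sam: 10 ≥ 7). Lee gets 9.
Both Waltz is a pure NE (Lee: 12 ≥ 2; Sam: 6 ≥ 2). Lee gets 12.
Every other cell has a profitable deviation for at least one player. Highest of {9, 12} is 12.

12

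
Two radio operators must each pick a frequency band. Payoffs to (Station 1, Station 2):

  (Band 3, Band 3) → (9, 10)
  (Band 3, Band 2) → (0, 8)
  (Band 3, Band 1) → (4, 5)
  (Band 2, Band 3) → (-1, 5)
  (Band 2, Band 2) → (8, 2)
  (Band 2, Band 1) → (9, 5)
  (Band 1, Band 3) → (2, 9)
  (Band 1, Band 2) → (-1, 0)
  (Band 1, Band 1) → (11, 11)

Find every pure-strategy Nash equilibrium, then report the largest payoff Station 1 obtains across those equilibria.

11

Both Band 3 is a pure NE (Station 1: 9 ≥ 2; Station 2: 10 ≥ 8). Station 1 gets 9.
Both Band 1 is a pure NE (Station 1: 11 ≥ 9; Station 2: 11 ≥ 9). Station 1 gets 11.
Every other cell has a profitable deviation for at least one player. Highest of {9, 11} is 11.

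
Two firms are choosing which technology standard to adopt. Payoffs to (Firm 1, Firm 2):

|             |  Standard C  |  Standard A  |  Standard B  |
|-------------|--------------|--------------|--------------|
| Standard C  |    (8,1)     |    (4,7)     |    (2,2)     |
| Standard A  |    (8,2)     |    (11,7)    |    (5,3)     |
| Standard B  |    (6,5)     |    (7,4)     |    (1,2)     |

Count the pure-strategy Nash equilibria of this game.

Both Standard A: Firm 1 gets 11 (best alternative 7); Firm 2 gets 7 (best alternative 3). Neither deviates — NE.
Both Standard B is not a NE: Firm 1 would switch to Standard A (5 > 1).
No other cell survives both best-response checks, so there is 1 pure NE.

1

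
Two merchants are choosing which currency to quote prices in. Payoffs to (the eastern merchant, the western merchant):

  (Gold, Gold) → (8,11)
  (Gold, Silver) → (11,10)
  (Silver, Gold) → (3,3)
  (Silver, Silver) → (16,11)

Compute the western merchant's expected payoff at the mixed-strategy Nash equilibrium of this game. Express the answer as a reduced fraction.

The eastern merchant mixes with probability p on Gold, chosen so the western merchant is indifferent: 11p + 3(1−p) = 10p + 11(1−p) gives p = 8/9.
The western merchant's expected payoff is 11·8/9 + 3·1/9 = 91/9.

91/9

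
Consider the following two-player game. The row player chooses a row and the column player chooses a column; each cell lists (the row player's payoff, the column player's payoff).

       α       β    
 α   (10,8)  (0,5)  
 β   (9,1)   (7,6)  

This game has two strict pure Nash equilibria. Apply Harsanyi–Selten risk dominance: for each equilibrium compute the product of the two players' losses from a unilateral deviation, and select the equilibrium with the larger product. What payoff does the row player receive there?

At both α: the row player loses 10 − 9 = 1 by deviating; the column player loses 8 − 5 = 3. Product = 1·3 = 3.
At both β: the row player loses 7 − 0 = 7 by deviating; the column player loses 6 − 1 = 5. Product = 7·5 = 35.
35 > 3, so both β is risk-dominant. The row player's payoff there is 7.

7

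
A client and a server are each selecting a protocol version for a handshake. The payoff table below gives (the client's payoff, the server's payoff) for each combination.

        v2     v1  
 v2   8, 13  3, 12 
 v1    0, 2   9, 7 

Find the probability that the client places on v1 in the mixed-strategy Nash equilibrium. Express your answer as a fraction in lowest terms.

1/6

The client's mix p on v2 must make the server indifferent between v2 and v1.
The server's payoff from v2: 13p + 2(1−p). From v1: 12p + 7(1−p).
Set equal: 1p = 5(1−p) → p = 5/6.
Probability on v1 is 1 − 5/6 = 1/6.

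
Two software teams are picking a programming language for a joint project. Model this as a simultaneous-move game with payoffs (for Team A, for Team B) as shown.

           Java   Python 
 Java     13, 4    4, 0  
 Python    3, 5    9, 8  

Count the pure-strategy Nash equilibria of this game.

2

Both Java: Team A gets 13 (best alternative 3); Team B gets 4 (best alternative 0). Neither deviates — NE.
Both Python: Team A gets 9 (best alternative 4); Team B gets 8 (best alternative 5). Neither deviates — NE.
(Python, Java) is not a NE: Team A would switch to Java (13 > 3).
No other cell survives both best-response checks, so there are 2 pure NE.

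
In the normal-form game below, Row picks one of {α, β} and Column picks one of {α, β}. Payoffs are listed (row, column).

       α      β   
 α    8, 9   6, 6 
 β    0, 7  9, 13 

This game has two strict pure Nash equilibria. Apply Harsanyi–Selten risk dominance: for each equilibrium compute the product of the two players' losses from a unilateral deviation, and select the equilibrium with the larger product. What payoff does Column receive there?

At both α: Row loses 8 − 0 = 8 by deviating; Column loses 9 − 6 = 3. Product = 8·3 = 24.
At both β: Row loses 9 − 6 = 3 by deviating; Column loses 13 − 7 = 6. Product = 3·6 = 18.
24 > 18, so both α is risk-dominant. Column's payoff there is 9.

9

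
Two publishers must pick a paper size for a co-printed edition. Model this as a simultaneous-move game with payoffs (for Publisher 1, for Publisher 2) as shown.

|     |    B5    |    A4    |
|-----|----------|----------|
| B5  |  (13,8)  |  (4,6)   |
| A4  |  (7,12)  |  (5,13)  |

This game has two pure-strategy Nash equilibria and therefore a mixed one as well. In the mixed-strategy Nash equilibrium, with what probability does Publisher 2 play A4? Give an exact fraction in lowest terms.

6/7

Publisher 2's mix q on B5 must make Publisher 1 indifferent between B5 and A4.
Publisher 1's payoff from B5: 13q + 4(1−q). From A4: 7q + 5(1−q).
Set equal: 6q = 1(1−q) → q = 1/7.
Probability on A4 is 1 − 1/7 = 6/7.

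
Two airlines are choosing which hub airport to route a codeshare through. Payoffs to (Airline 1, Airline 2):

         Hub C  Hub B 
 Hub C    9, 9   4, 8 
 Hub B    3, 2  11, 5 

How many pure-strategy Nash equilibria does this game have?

2

Both Hub C: Airline 1 gets 9 (best alternative 3); Airline 2 gets 9 (best alternative 8). Neither deviates — NE.
Both Hub B: Airline 1 gets 11 (best alternative 4); Airline 2 gets 5 (best alternative 2). Neither deviates — NE.
(Hub B, Hub C) is not a NE: Airline 1 would switch to Hub C (9 > 3).
No other cell survives both best-response checks, so there are 2 pure NE.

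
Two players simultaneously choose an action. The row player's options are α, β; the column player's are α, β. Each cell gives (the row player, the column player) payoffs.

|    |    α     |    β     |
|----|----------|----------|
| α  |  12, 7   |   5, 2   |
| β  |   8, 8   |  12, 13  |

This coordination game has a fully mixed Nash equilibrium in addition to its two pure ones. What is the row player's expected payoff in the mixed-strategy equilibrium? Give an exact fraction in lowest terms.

104/11

The column player mixes with probability q on α, chosen so the row player is indifferent: 12q + 5(1−q) = 8q + 12(1−q) gives q = 7/11.
The row player's expected payoff (from either row, since indifferent) is 12·7/11 + 5·4/11 = 104/11.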